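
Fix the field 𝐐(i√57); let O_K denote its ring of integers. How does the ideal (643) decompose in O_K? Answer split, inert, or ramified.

Since -57 ≢ 1 mod 4, the ring of integers is ℤ[√-57] with discriminant 4·(-57) = -228.
disc(K) = -228 is not divisible by 643; 643 is unramified.
Euler's criterion: (-57)^321 mod 643 = 642. Thus (-57|643) = -1.
Legendre symbol -1 ⇒ 643 is inert.

643 remains inert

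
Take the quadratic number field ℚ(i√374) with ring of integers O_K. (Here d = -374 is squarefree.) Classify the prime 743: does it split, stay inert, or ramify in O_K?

split

d = -374 ≡ 2 (mod 4), so O_K = ℤ[√-374] and disc(K) = 4d = -1496.
743 ∤ -1496, so 743 is unramified.
(-374/743) = 369^371 mod 743 = 1, giving Legendre symbol 1.
d is a quadratic residue mod p, hence 743 splits in O_K.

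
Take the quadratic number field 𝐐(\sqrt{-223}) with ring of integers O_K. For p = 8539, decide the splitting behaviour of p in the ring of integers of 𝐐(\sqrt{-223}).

d = -223 ≡ 1 (mod 4), so O_K = ℤ[(1+√-223)/2] and disc(K) = d = -223.
disc(K) = -223 is not divisible by 8539; 8539 is unramified.
(-223/8539) = 8316^4269 mod 8539 = 1, giving Legendre symbol 1.
d is a quadratic residue mod p, hence 8539 splits in O_K.

splits completely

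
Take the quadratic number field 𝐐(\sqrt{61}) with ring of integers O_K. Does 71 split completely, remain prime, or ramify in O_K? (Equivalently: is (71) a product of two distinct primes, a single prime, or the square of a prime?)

p is inert

Since 61 ≡ 1 mod 4, the ring of integers is ℤ[(1+√61)/2] with discriminant 61.
disc(K) = 61 is not divisible by 71; 71 is unramified.
Euler's criterion: 61^35 mod 71 = 70. Thus (61|71) = -1.
(61/71) = -1, so 71 is inert.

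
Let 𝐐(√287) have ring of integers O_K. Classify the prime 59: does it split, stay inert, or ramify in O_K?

Since 287 ≢ 1 mod 4, the ring of integers is ℤ[√287] with discriminant 4·287 = 1148.
Since gcd(59, 1148) = 1 the prime 59 does not ramify.
Legendre symbol by Euler's criterion: (287/59) ≡ 287^29 ≡ 1 (mod 59), i.e. (287/59) = 1.
(287/59) = 1, so 59 splits.

split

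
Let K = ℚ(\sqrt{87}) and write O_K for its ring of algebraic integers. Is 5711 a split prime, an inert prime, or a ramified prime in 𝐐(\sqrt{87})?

5711 remains inert

87 mod 4 = 3, hence disc K = 4·87 = 348 and O_K = ℤ[√87].
disc(K) = 348 is not divisible by 5711; 5711 is unramified.
Compute (87/5711) via Euler: 87^((5711-1)/2) mod 5711 = 5710, so (87/5711) = -1.
Legendre symbol -1 ⇒ 5711 is inert.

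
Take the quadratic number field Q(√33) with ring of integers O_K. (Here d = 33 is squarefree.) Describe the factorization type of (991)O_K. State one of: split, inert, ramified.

splits completely

d = 33 ≡ 1 (mod 4), so O_K = ℤ[(1+√33)/2] and disc(K) = d = 33.
Since gcd(991, 33) = 1 the prime 991 does not ramify.
Euler's criterion: 33^495 mod 991 = 1. Thus (33|991) = 1.
Legendre symbol 1 ⇒ 991 is split.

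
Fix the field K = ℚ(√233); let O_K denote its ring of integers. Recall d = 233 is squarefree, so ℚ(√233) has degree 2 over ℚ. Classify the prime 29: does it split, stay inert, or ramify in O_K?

split — (29) = 𝔭₁𝔭₂ with 𝔭₁ ≠ 𝔭₂

Since 233 ≡ 1 mod 4, the ring of integers is ℤ[(1+√233)/2] with discriminant 233.
29 ∤ 233, so 29 is unramified.
Euler's criterion: 233^14 mod 29 = 1. Thus (233|29) = 1.
Legendre symbol 1 ⇒ 29 is split.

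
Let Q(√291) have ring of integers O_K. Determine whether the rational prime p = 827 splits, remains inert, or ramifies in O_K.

Since 291 ≢ 1 mod 4, the ring of integers is ℤ[√291] with discriminant 4·291 = 1164.
disc(K) = 1164 is not divisible by 827; 827 is unramified.
(291/827) = 291^413 mod 827 = 826, giving Legendre symbol -1.
Legendre symbol -1 ⇒ 827 is inert.

p is inert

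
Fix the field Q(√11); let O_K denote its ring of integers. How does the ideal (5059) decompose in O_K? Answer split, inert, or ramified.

split — (5059) = 𝔭₁𝔭₂ with 𝔭₁ ≠ 𝔭₂

Since 11 ≢ 1 mod 4, the ring of integers is ℤ[√11] with discriminant 4·11 = 44.
5059 ∤ 44, so 5059 is unramified.
(11/5059) = 11^2529 mod 5059 = 1, giving Legendre symbol 1.
d is a quadratic residue mod p, hence 5059 splits in O_K.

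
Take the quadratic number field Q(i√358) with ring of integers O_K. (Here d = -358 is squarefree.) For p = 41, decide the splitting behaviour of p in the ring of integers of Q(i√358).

inert — (41) stays prime in O_K

d = -358 ≡ 2 (mod 4), so O_K = ℤ[√-358] and disc(K) = 4d = -1432.
disc(K) = -1432 is not divisible by 41; 41 is unramified.
Euler's criterion: (-358)^20 mod 41 = 40. Thus (-358|41) = -1.
Legendre symbol -1 ⇒ 41 is inert.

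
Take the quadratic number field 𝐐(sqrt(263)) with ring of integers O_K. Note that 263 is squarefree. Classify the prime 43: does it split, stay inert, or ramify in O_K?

p is inert

d = 263 ≡ 3 (mod 4), so O_K = ℤ[√263] and disc(K) = 4d = 1052.
disc(K) = 1052 is not divisible by 43; 43 is unramified.
Euler's criterion: 263^21 mod 43 = 42. Thus (263|43) = -1.
(263/43) = -1, so 43 is inert.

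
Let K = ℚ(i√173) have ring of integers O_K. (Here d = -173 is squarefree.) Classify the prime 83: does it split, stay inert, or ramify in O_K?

inert

Since -173 ≢ 1 mod 4, the ring of integers is ℤ[√-173] with discriminant 4·(-173) = -692.
Since gcd(83, -692) = 1 the prime 83 does not ramify.
Compute (-173/83) via Euler: 76^((83-1)/2) mod 83 = 82, so (-173/83) = -1.
(-173/83) = -1, so 83 is inert.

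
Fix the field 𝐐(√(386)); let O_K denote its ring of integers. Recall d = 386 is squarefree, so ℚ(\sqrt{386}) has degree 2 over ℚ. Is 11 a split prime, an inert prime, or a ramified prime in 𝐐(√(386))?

Since 386 ≢ 1 mod 4, the ring of integers is ℤ[√386] with discriminant 4·386 = 1544.
11 ∤ 1544, so 11 is unramified.
Legendre symbol by Euler's criterion: (386/11) ≡ 386^5 ≡ 1 (mod 11), i.e. (386/11) = 1.
(386/11) = 1, so 11 splits.

splits completely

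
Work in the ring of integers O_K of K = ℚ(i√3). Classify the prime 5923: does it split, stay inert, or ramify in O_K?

d = -3 ≡ 1 (mod 4), so O_K = ℤ[(1+√-3)/2] and disc(K) = d = -3.
Since gcd(5923, -3) = 1 the prime 5923 does not ramify.
(-3/5923) = 5920^2961 mod 5923 = 1, giving Legendre symbol 1.
(-3/5923) = 1, so 5923 splits.

5923 splits in O_K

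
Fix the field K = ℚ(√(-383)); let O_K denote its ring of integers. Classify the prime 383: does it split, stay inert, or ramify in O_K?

ramified

-383 mod 4 = 1, hence disc K = -383 and O_K = ℤ[(1+√-383)/2].
383 divides disc(K) = -383, so 383 ramifies.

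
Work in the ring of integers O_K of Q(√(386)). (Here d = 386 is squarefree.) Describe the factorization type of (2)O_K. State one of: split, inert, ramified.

ramified

d = 386 ≡ 2 (mod 4), so O_K = ℤ[√386] and disc(K) = 4d = 1544.
2 divides disc(K) = 1544, so 2 ramifies.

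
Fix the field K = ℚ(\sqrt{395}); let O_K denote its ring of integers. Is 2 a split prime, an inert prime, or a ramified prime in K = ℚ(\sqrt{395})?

Since 395 ≢ 1 mod 4, the ring of integers is ℤ[√395] with discriminant 4·395 = 1580.
2 divides disc(K) = 1580, so 2 ramifies.

ramified — (2) = 𝔭²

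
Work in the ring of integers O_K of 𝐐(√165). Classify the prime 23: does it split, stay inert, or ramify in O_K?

165 mod 4 = 1, hence disc K = 165 and O_K = ℤ[(1+√165)/2].
disc(K) = 165 is not divisible by 23; 23 is unramified.
Legendre symbol by Euler's criterion: (165/23) ≡ 165^11 ≡ 1 (mod 23), i.e. (165/23) = 1.
(165/23) = 1, so 23 splits.

23 splits in O_K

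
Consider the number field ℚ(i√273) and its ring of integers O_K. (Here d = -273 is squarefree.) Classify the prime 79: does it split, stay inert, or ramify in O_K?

-273 mod 4 = 3, hence disc K = 4·(-273) = -1092 and O_K = ℤ[√-273].
Since gcd(79, -1092) = 1 the prime 79 does not ramify.
Euler's criterion: (-273)^39 mod 79 = 78. Thus (-273|79) = -1.
Legendre symbol -1 ⇒ 79 is inert.

inert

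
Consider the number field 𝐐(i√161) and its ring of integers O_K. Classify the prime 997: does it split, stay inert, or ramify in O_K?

inert

-161 mod 4 = 3, hence disc K = 4·(-161) = -644 and O_K = ℤ[√-161].
disc(K) = -644 is not divisible by 997; 997 is unramified.
(-161/997) = 836^498 mod 997 = 996, giving Legendre symbol -1.
Legendre symbol -1 ⇒ 997 is inert.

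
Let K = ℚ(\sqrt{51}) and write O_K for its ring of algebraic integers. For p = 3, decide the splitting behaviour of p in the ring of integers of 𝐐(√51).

d = 51 ≡ 3 (mod 4), so O_K = ℤ[√51] and disc(K) = 4d = 204.
Ramification test: 3 | 204. The prime 3 ramifies in K.

3 is ramified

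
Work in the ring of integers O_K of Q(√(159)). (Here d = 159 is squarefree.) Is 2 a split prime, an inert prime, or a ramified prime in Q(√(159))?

d = 159 ≡ 3 (mod 4), so O_K = ℤ[√159] and disc(K) = 4d = 636.
2 divides disc(K) = 636, so 2 ramifies.

2 is ramified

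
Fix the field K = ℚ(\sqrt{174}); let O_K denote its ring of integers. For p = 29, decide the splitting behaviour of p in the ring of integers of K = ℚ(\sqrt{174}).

Since 174 ≢ 1 mod 4, the ring of integers is ℤ[√174] with discriminant 4·174 = 696.
Ramification test: 29 | 696. The prime 29 ramifies in K.

ramified — (29) = 𝔭²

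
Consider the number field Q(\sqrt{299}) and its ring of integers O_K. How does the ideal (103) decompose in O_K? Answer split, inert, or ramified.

split

299 mod 4 = 3, hence disc K = 4·299 = 1196 and O_K = ℤ[√299].
103 ∤ 1196, so 103 is unramified.
(299/103) = 93^51 mod 103 = 1, giving Legendre symbol 1.
Legendre symbol 1 ⇒ 103 is split.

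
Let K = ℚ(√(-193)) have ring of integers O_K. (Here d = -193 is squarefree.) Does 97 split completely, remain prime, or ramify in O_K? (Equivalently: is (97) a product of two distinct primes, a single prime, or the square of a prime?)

split — (97) = 𝔭₁𝔭₂ with 𝔭₁ ≠ 𝔭₂

Since -193 ≢ 1 mod 4, the ring of integers is ℤ[√-193] with discriminant 4·(-193) = -772.
97 ∤ -772, so 97 is unramified.
Legendre symbol by Euler's criterion: (-193/97) ≡ (-193)^48 ≡ 1 (mod 97), i.e. (-193/97) = 1.
Legendre symbol 1 ⇒ 97 is split.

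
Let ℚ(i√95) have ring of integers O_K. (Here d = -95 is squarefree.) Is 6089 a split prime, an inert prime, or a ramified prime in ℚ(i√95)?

split

Since -95 ≡ 1 mod 4, the ring of integers is ℤ[(1+√-95)/2] with discriminant -95.
disc(K) = -95 is not divisible by 6089; 6089 is unramified.
Compute (-95/6089) via Euler: 5994^((6089-1)/2) mod 6089 = 1, so (-95/6089) = 1.
(-95/6089) = 1, so 6089 splits.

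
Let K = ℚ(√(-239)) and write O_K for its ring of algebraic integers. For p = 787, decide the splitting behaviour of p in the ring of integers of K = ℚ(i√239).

inert — (787) stays prime in O_K

d = -239 ≡ 1 (mod 4), so O_K = ℤ[(1+√-239)/2] and disc(K) = d = -239.
disc(K) = -239 is not divisible by 787; 787 is unramified.
Legendre symbol by Euler's criterion: (-239/787) ≡ (-239)^393 ≡ 786 (mod 787), i.e. (-239/787) = -1.
Legendre symbol -1 ⇒ 787 is inert.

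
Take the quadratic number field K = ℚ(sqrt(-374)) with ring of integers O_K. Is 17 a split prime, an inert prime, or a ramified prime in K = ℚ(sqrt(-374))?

ramified

-374 mod 4 = 2, hence disc K = 4·(-374) = -1496 and O_K = ℤ[√-374].
17 divides disc(K) = -1496, so 17 ramifies.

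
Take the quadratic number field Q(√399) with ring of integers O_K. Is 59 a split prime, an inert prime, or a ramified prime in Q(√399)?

399 mod 4 = 3, hence disc K = 4·399 = 1596 and O_K = ℤ[√399].
disc(K) = 1596 is not divisible by 59; 59 is unramified.
(399/59) = 45^29 mod 59 = 1, giving Legendre symbol 1.
d is a quadratic residue mod p, hence 59 splits in O_K.

p splits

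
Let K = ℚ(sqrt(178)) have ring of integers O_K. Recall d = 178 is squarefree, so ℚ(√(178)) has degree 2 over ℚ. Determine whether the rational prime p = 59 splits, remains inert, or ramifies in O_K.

split — (59) = 𝔭₁𝔭₂ with 𝔭₁ ≠ 𝔭₂

178 mod 4 = 2, hence disc K = 4·178 = 712 and O_K = ℤ[√178].
59 ∤ 712, so 59 is unramified.
Legendre symbol by Euler's criterion: (178/59) ≡ 178^29 ≡ 1 (mod 59), i.e. (178/59) = 1.
d is a quadratic residue mod p, hence 59 splits in O_K.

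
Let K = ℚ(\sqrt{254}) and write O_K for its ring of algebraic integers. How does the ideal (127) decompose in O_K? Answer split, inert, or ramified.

254 mod 4 = 2, hence disc K = 4·254 = 1016 and O_K = ℤ[√254].
Ramification test: 127 | 1016. The prime 127 ramifies in K.

ramified — (127) = 𝔭²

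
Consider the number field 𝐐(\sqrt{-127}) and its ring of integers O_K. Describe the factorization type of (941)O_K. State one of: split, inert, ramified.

941 splits in O_K

-127 mod 4 = 1, hence disc K = -127 and O_K = ℤ[(1+√-127)/2].
Since gcd(941, -127) = 1 the prime 941 does not ramify.
Compute (-127/941) via Euler: 814^((941-1)/2) mod 941 = 1, so (-127/941) = 1.
d is a quadratic residue mod p, hence 941 splits in O_K.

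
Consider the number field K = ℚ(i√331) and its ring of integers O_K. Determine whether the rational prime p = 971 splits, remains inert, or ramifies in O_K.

inert

Since -331 ≡ 1 mod 4, the ring of integers is ℤ[(1+√-331)/2] with discriminant -331.
Since gcd(971, -331) = 1 the prime 971 does not ramify.
(-331/971) = 640^485 mod 971 = 970, giving Legendre symbol -1.
Legendre symbol -1 ⇒ 971 is inert.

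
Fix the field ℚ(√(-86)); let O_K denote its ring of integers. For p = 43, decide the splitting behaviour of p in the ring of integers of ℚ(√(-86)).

Since -86 ≢ 1 mod 4, the ring of integers is ℤ[√-86] with discriminant 4·(-86) = -344.
43 divides disc(K) = -344, so 43 ramifies.

43 is ramified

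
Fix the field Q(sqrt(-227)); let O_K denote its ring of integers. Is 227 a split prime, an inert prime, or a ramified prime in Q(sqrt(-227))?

ramified — (227) = 𝔭²

-227 mod 4 = 1, hence disc K = -227 and O_K = ℤ[(1+√-227)/2].
Ramification test: 227 | -227. The prime 227 ramifies in K.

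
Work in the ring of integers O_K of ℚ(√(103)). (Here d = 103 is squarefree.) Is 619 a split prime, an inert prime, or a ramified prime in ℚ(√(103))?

inert

d = 103 ≡ 3 (mod 4), so O_K = ℤ[√103] and disc(K) = 4d = 412.
619 ∤ 412, so 619 is unramified.
(103/619) = 103^309 mod 619 = 618, giving Legendre symbol -1.
Legendre symbol -1 ⇒ 619 is inert.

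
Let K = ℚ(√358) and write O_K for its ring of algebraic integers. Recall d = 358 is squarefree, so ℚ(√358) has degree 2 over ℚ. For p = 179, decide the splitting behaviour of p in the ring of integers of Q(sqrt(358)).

Since 358 ≢ 1 mod 4, the ring of integers is ℤ[√358] with discriminant 4·358 = 1432.
disc(K) = 1432 = 179·8, so p = 179 is ramified.

p ramifies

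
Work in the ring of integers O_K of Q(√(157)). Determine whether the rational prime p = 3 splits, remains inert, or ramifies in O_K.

Since 157 ≡ 1 mod 4, the ring of integers is ℤ[(1+√157)/2] with discriminant 157.
Since gcd(3, 157) = 1 the prime 3 does not ramify.
Legendre symbol by Euler's criterion: (157/3) ≡ 157^1 ≡ 1 (mod 3), i.e. (157/3) = 1.
(157/3) = 1, so 3 splits.

p splits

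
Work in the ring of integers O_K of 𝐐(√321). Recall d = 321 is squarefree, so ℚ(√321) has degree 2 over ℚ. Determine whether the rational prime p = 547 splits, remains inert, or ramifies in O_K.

d = 321 ≡ 1 (mod 4), so O_K = ℤ[(1+√321)/2] and disc(K) = d = 321.
disc(K) = 321 is not divisible by 547; 547 is unramified.
Compute (321/547) via Euler: 321^((547-1)/2) mod 547 = 1, so (321/547) = 1.
d is a quadratic residue mod p, hence 547 splits in O_K.

547 splits in O_K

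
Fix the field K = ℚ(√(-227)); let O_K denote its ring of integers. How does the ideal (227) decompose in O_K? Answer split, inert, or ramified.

-227 mod 4 = 1, hence disc K = -227 and O_K = ℤ[(1+√-227)/2].
disc(K) = -227 = 227·(-1), so p = 227 is ramified.

p ramifies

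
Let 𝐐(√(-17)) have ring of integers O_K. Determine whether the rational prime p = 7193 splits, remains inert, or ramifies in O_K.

d = -17 ≡ 3 (mod 4), so O_K = ℤ[√-17] and disc(K) = 4d = -68.
Since gcd(7193, -68) = 1 the prime 7193 does not ramify.
(-17/7193) = 7176^3596 mod 7193 = 1, giving Legendre symbol 1.
d is a quadratic residue mod p, hence 7193 splits in O_K.

split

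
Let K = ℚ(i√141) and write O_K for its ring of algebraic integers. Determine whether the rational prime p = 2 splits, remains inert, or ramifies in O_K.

ramified

-141 mod 4 = 3, hence disc K = 4·(-141) = -564 and O_K = ℤ[√-141].
Ramification test: 2 | -564. The prime 2 ramifies in K.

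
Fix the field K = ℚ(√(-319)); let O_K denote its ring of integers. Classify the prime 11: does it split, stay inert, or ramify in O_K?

ramified

-319 mod 4 = 1, hence disc K = -319 and O_K = ℤ[(1+√-319)/2].
11 divides disc(K) = -319, so 11 ramifies.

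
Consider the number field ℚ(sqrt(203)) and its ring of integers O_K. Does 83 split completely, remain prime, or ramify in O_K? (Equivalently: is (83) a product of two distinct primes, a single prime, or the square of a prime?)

Since 203 ≢ 1 mod 4, the ring of integers is ℤ[√203] with discriminant 4·203 = 812.
Since gcd(83, 812) = 1 the prime 83 does not ramify.
(203/83) = 37^41 mod 83 = 1, giving Legendre symbol 1.
d is a quadratic residue mod p, hence 83 splits in O_K.

split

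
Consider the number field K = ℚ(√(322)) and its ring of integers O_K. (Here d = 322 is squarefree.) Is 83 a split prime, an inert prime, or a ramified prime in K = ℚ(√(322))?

Since 322 ≢ 1 mod 4, the ring of integers is ℤ[√322] with discriminant 4·322 = 1288.
83 ∤ 1288, so 83 is unramified.
Legendre symbol by Euler's criterion: (322/83) ≡ 322^41 ≡ 82 (mod 83), i.e. (322/83) = -1.
(322/83) = -1, so 83 is inert.

remains prime (inert)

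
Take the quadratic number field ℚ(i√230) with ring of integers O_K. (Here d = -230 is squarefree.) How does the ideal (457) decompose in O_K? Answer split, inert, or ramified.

Since -230 ≢ 1 mod 4, the ring of integers is ℤ[√-230] with discriminant 4·(-230) = -920.
Since gcd(457, -920) = 1 the prime 457 does not ramify.
Compute (-230/457) via Euler: 227^((457-1)/2) mod 457 = 1, so (-230/457) = 1.
Legendre symbol 1 ⇒ 457 is split.

splits completely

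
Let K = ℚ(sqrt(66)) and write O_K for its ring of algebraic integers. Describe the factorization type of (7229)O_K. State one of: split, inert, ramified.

66 mod 4 = 2, hence disc K = 4·66 = 264 and O_K = ℤ[√66].
7229 ∤ 264, so 7229 is unramified.
Compute (66/7229) via Euler: 66^((7229-1)/2) mod 7229 = 7228, so (66/7229) = -1.
(66/7229) = -1, so 7229 is inert.

7229 remains inert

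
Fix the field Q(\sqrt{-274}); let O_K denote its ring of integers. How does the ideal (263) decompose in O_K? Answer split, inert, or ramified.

Since -274 ≢ 1 mod 4, the ring of integers is ℤ[√-274] with discriminant 4·(-274) = -1096.
Since gcd(263, -1096) = 1 the prime 263 does not ramify.
(-274/263) = 252^131 mod 263 = 262, giving Legendre symbol -1.
Legendre symbol -1 ⇒ 263 is inert.

263 remains inert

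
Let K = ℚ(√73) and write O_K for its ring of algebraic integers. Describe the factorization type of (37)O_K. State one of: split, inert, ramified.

splits completely

73 mod 4 = 1, hence disc K = 73 and O_K = ℤ[(1+√73)/2].
disc(K) = 73 is not divisible by 37; 37 is unramified.
Compute (73/37) via Euler: 36^((37-1)/2) mod 37 = 1, so (73/37) = 1.
(73/37) = 1, so 37 splits.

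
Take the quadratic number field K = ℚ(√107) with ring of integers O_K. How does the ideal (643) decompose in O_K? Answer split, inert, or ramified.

remains prime (inert)

107 mod 4 = 3, hence disc K = 4·107 = 428 and O_K = ℤ[√107].
Since gcd(643, 428) = 1 the prime 643 does not ramify.
Compute (107/643) via Euler: 107^((643-1)/2) mod 643 = 642, so (107/643) = -1.
d is a non-residue mod p, hence 643 remains inert in O_K.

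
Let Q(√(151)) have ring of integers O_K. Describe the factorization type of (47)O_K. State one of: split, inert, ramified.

47 remains inert

151 mod 4 = 3, hence disc K = 4·151 = 604 and O_K = ℤ[√151].
47 ∤ 604, so 47 is unramified.
Legendre symbol by Euler's criterion: (151/47) ≡ 151^23 ≡ 46 (mod 47), i.e. (151/47) = -1.
d is a non-residue mod p, hence 47 remains inert in O_K.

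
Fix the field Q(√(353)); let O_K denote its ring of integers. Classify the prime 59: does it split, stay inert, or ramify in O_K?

remains prime (inert)

Since 353 ≡ 1 mod 4, the ring of integers is ℤ[(1+√353)/2] with discriminant 353.
59 ∤ 353, so 59 is unramified.
Legendre symbol by Euler's criterion: (353/59) ≡ 353^29 ≡ 58 (mod 59), i.e. (353/59) = -1.
Legendre symbol -1 ⇒ 59 is inert.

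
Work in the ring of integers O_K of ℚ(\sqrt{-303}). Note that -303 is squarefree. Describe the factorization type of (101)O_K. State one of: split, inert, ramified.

p ramifies

Since -303 ≡ 1 mod 4, the ring of integers is ℤ[(1+√-303)/2] with discriminant -303.
101 divides disc(K) = -303, so 101 ramifies.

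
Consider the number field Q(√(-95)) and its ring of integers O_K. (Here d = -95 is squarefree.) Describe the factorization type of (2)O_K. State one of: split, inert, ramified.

p splits

-95 mod 4 = 1, hence disc K = -95 and O_K = ℤ[(1+√-95)/2].
disc(K) = -95 is not divisible by 2; 2 is unramified.
d ≡ 1 (mod 8); the supplementary law gives 2 split.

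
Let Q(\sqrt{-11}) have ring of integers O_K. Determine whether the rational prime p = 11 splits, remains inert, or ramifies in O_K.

Since -11 ≡ 1 mod 4, the ring of integers is ℤ[(1+√-11)/2] with discriminant -11.
Ramification test: 11 | -11. The prime 11 ramifies in K.

11 is ramified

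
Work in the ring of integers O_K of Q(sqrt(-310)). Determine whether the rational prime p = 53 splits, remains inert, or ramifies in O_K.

53 remains inert

Since -310 ≢ 1 mod 4, the ring of integers is ℤ[√-310] with discriminant 4·(-310) = -1240.
disc(K) = -1240 is not divisible by 53; 53 is unramified.
Legendre symbol by Euler's criterion: (-310/53) ≡ (-310)^26 ≡ 52 (mod 53), i.e. (-310/53) = -1.
(-310/53) = -1, so 53 is inert.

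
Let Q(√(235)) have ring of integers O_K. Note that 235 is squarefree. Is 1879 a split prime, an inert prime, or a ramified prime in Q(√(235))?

p splits

Since 235 ≢ 1 mod 4, the ring of integers is ℤ[√235] with discriminant 4·235 = 940.
Since gcd(1879, 940) = 1 the prime 1879 does not ramify.
Legendre symbol by Euler's criterion: (235/1879) ≡ 235^939 ≡ 1 (mod 1879), i.e. (235/1879) = 1.
d is a quadratic residue mod p, hence 1879 splits in O_K.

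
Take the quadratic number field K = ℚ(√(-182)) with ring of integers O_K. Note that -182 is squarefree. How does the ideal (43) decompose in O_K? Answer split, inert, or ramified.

p is inert

Since -182 ≢ 1 mod 4, the ring of integers is ℤ[√-182] with discriminant 4·(-182) = -728.
43 ∤ -728, so 43 is unramified.
(-182/43) = 33^21 mod 43 = 42, giving Legendre symbol -1.
(-182/43) = -1, so 43 is inert.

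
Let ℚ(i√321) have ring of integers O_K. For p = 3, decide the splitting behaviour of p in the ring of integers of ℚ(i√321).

-321 mod 4 = 3, hence disc K = 4·(-321) = -1284 and O_K = ℤ[√-321].
disc(K) = -1284 = 3·(-428), so p = 3 is ramified.

3 is ramified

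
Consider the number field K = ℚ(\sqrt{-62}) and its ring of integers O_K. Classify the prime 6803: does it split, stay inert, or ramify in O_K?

Since -62 ≢ 1 mod 4, the ring of integers is ℤ[√-62] with discriminant 4·(-62) = -248.
disc(K) = -248 is not divisible by 6803; 6803 is unramified.
Compute (-62/6803) via Euler: 6741^((6803-1)/2) mod 6803 = 6802, so (-62/6803) = -1.
Legendre symbol -1 ⇒ 6803 is inert.

inert — (6803) stays prime in O_K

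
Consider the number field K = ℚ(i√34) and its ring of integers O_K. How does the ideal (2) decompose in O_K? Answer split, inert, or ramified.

ramifies in O_K

-34 mod 4 = 2, hence disc K = 4·(-34) = -136 and O_K = ℤ[√-34].
2 divides disc(K) = -136, so 2 ramifies.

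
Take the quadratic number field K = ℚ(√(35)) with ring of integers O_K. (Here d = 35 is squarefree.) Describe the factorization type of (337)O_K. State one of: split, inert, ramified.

337 remains inert

35 mod 4 = 3, hence disc K = 4·35 = 140 and O_K = ℤ[√35].
Since gcd(337, 140) = 1 the prime 337 does not ramify.
(35/337) = 35^168 mod 337 = 336, giving Legendre symbol -1.
d is a non-residue mod p, hence 337 remains inert in O_K.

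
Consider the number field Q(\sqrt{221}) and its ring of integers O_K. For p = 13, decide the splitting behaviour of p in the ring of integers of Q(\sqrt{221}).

ramified

Since 221 ≡ 1 mod 4, the ring of integers is ℤ[(1+√221)/2] with discriminant 221.
Ramification test: 13 | 221. The prime 13 ramifies in K.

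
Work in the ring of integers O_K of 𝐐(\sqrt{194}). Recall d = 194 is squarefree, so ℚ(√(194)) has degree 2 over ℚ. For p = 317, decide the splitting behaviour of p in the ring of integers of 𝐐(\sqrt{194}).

split

Since 194 ≢ 1 mod 4, the ring of integers is ℤ[√194] with discriminant 4·194 = 776.
disc(K) = 776 is not divisible by 317; 317 is unramified.
(194/317) = 194^158 mod 317 = 1, giving Legendre symbol 1.
Legendre symbol 1 ⇒ 317 is split.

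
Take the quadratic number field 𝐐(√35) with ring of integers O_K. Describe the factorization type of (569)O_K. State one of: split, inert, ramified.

35 mod 4 = 3, hence disc K = 4·35 = 140 and O_K = ℤ[√35].
569 ∤ 140, so 569 is unramified.
Euler's criterion: 35^284 mod 569 = 1. Thus (35|569) = 1.
Legendre symbol 1 ⇒ 569 is split.

p splits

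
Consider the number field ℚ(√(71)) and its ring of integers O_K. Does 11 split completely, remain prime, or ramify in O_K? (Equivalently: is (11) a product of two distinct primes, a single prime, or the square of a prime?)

splits completely

d = 71 ≡ 3 (mod 4), so O_K = ℤ[√71] and disc(K) = 4d = 284.
11 ∤ 284, so 11 is unramified.
Euler's criterion: 71^5 mod 11 = 1. Thus (71|11) = 1.
d is a quadratic residue mod p, hence 11 splits in O_K.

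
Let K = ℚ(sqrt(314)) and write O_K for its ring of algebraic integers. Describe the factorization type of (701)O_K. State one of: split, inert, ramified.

split — (701) = 𝔭₁𝔭₂ with 𝔭₁ ≠ 𝔭₂

314 mod 4 = 2, hence disc K = 4·314 = 1256 and O_K = ℤ[√314].
disc(K) = 1256 is not divisible by 701; 701 is unramified.
(314/701) = 314^350 mod 701 = 1, giving Legendre symbol 1.
d is a quadratic residue mod p, hence 701 splits in O_K.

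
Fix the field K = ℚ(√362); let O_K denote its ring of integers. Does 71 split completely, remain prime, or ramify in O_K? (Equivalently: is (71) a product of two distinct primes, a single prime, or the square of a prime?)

inert

362 mod 4 = 2, hence disc K = 4·362 = 1448 and O_K = ℤ[√362].
disc(K) = 1448 is not divisible by 71; 71 is unramified.
Legendre symbol by Euler's criterion: (362/71) ≡ 362^35 ≡ 70 (mod 71), i.e. (362/71) = -1.
(362/71) = -1, so 71 is inert.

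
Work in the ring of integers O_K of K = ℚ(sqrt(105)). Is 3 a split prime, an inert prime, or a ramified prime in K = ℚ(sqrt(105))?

ramifies in O_K

105 mod 4 = 1, hence disc K = 105 and O_K = ℤ[(1+√105)/2].
disc(K) = 105 = 3·35, so p = 3 is ramified.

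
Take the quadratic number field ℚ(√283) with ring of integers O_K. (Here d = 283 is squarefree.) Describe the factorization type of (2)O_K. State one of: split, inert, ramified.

283 mod 4 = 3, hence disc K = 4·283 = 1132 and O_K = ℤ[√283].
Ramification test: 2 | 1132. The prime 2 ramifies in K.

2 is ramified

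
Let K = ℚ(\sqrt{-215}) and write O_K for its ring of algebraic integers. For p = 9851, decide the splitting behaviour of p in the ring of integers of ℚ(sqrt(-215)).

splits completely

d = -215 ≡ 1 (mod 4), so O_K = ℤ[(1+√-215)/2] and disc(K) = d = -215.
Since gcd(9851, -215) = 1 the prime 9851 does not ramify.
Compute (-215/9851) via Euler: 9636^((9851-1)/2) mod 9851 = 1, so (-215/9851) = 1.
d is a quadratic residue mod p, hence 9851 splits in O_K.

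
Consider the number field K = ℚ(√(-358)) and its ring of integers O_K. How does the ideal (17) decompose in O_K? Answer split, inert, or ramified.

split

-358 mod 4 = 2, hence disc K = 4·(-358) = -1432 and O_K = ℤ[√-358].
disc(K) = -1432 is not divisible by 17; 17 is unramified.
Legendre symbol by Euler's criterion: (-358/17) ≡ (-358)^8 ≡ 1 (mod 17), i.e. (-358/17) = 1.
d is a quadratic residue mod p, hence 17 splits in O_K.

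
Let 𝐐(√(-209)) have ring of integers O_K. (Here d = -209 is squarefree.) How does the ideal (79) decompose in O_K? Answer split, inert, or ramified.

remains prime (inert)

d = -209 ≡ 3 (mod 4), so O_K = ℤ[√-209] and disc(K) = 4d = -836.
79 ∤ -836, so 79 is unramified.
(-209/79) = 28^39 mod 79 = 78, giving Legendre symbol -1.
d is a non-residue mod p, hence 79 remains inert in O_K.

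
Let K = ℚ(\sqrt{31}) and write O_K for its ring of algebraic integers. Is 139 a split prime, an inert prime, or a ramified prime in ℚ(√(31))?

split

31 mod 4 = 3, hence disc K = 4·31 = 124 and O_K = ℤ[√31].
139 ∤ 124, so 139 is unramified.
Euler's criterion: 31^69 mod 139 = 1. Thus (31|139) = 1.
(31/139) = 1, so 139 splits.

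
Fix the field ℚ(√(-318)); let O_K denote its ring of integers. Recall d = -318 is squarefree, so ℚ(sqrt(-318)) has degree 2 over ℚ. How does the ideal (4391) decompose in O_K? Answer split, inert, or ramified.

split — (4391) = 𝔭₁𝔭₂ with 𝔭₁ ≠ 𝔭₂

d = -318 ≡ 2 (mod 4), so O_K = ℤ[√-318] and disc(K) = 4d = -1272.
4391 ∤ -1272, so 4391 is unramified.
Legendre symbol by Euler's criterion: (-318/4391) ≡ (-318)^2195 ≡ 1 (mod 4391), i.e. (-318/4391) = 1.
(-318/4391) = 1, so 4391 splits.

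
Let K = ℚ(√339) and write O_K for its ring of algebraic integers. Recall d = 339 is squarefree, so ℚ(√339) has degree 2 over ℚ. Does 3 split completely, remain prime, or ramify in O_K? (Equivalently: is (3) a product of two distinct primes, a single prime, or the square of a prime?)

d = 339 ≡ 3 (mod 4), so O_K = ℤ[√339] and disc(K) = 4d = 1356.
3 divides disc(K) = 1356, so 3 ramifies.

ramifies in O_K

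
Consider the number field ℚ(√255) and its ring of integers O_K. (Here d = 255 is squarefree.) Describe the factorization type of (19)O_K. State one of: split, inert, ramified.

Since 255 ≢ 1 mod 4, the ring of integers is ℤ[√255] with discriminant 4·255 = 1020.
19 ∤ 1020, so 19 is unramified.
Compute (255/19) via Euler: 8^((19-1)/2) mod 19 = 18, so (255/19) = -1.
(255/19) = -1, so 19 is inert.

inert — (19) stays prime in O_K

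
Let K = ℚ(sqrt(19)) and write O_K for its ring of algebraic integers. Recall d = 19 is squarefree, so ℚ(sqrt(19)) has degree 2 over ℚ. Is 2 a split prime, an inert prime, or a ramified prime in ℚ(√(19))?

ramifies in O_K

Since 19 ≢ 1 mod 4, the ring of integers is ℤ[√19] with discriminant 4·19 = 76.
Ramification test: 2 | 76. The prime 2 ramifies in K.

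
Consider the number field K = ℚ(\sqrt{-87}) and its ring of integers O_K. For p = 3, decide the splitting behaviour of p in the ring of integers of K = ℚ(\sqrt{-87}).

ramified — (3) = 𝔭²

d = -87 ≡ 1 (mod 4), so O_K = ℤ[(1+√-87)/2] and disc(K) = d = -87.
Ramification test: 3 | -87. The prime 3 ramifies in K.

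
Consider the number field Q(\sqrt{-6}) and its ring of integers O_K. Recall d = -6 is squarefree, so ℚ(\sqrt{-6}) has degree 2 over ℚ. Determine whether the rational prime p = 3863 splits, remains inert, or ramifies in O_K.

Since -6 ≢ 1 mod 4, the ring of integers is ℤ[√-6] with discriminant 4·(-6) = -24.
disc(K) = -24 is not divisible by 3863; 3863 is unramified.
Compute (-6/3863) via Euler: 3857^((3863-1)/2) mod 3863 = 3862, so (-6/3863) = -1.
d is a non-residue mod p, hence 3863 remains inert in O_K.

3863 remains inert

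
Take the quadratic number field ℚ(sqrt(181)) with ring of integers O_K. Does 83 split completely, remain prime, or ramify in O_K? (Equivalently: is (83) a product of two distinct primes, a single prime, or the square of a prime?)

Since 181 ≡ 1 mod 4, the ring of integers is ℤ[(1+√181)/2] with discriminant 181.
disc(K) = 181 is not divisible by 83; 83 is unramified.
Euler's criterion: 181^41 mod 83 = 82. Thus (181|83) = -1.
Legendre symbol -1 ⇒ 83 is inert.

remains prime (inert)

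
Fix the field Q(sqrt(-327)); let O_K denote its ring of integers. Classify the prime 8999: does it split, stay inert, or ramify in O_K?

inert

d = -327 ≡ 1 (mod 4), so O_K = ℤ[(1+√-327)/2] and disc(K) = d = -327.
8999 ∤ -327, so 8999 is unramified.
Legendre symbol by Euler's criterion: (-327/8999) ≡ (-327)^4499 ≡ 8998 (mod 8999), i.e. (-327/8999) = -1.
d is a non-residue mod p, hence 8999 remains inert in O_K.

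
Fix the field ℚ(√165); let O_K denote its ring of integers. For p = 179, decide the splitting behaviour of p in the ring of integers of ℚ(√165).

Since 165 ≡ 1 mod 4, the ring of integers is ℤ[(1+√165)/2] with discriminant 165.
179 ∤ 165, so 179 is unramified.
Compute (165/179) via Euler: 165^((179-1)/2) mod 179 = 178, so (165/179) = -1.
d is a non-residue mod p, hence 179 remains inert in O_K.

inert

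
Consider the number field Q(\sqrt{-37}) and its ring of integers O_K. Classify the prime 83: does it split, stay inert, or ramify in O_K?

-37 mod 4 = 3, hence disc K = 4·(-37) = -148 and O_K = ℤ[√-37].
Since gcd(83, -148) = 1 the prime 83 does not ramify.
Legendre symbol by Euler's criterion: (-37/83) ≡ (-37)^41 ≡ 82 (mod 83), i.e. (-37/83) = -1.
(-37/83) = -1, so 83 is inert.

83 remains inert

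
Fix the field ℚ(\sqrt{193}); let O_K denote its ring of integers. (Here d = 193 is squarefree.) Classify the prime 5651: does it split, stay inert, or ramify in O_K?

Since 193 ≡ 1 mod 4, the ring of integers is ℤ[(1+√193)/2] with discriminant 193.
disc(K) = 193 is not divisible by 5651; 5651 is unramified.
Legendre symbol by Euler's criterion: (193/5651) ≡ 193^2825 ≡ 1 (mod 5651), i.e. (193/5651) = 1.
d is a quadratic residue mod p, hence 5651 splits in O_K.

split — (5651) = 𝔭₁𝔭₂ with 𝔭₁ ≠ 𝔭₂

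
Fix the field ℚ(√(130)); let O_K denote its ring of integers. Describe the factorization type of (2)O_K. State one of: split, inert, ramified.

ramified — (2) = 𝔭²

d = 130 ≡ 2 (mod 4), so O_K = ℤ[√130] and disc(K) = 4d = 520.
Ramification test: 2 | 520. The prime 2 ramifies in K.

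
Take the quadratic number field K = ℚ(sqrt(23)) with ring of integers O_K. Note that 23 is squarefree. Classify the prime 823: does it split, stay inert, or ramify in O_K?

d = 23 ≡ 3 (mod 4), so O_K = ℤ[√23] and disc(K) = 4d = 92.
Since gcd(823, 92) = 1 the prime 823 does not ramify.
Compute (23/823) via Euler: 23^((823-1)/2) mod 823 = 822, so (23/823) = -1.
d is a non-residue mod p, hence 823 remains inert in O_K.

inert — (823) stays prime in O_K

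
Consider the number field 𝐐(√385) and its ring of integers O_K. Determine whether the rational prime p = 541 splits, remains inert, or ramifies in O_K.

385 mod 4 = 1, hence disc K = 385 and O_K = ℤ[(1+√385)/2].
Since gcd(541, 385) = 1 the prime 541 does not ramify.
(385/541) = 385^270 mod 541 = 540, giving Legendre symbol -1.
Legendre symbol -1 ⇒ 541 is inert.

remains prime (inert)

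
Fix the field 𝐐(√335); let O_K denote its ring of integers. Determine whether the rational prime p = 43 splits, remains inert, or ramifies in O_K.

remains prime (inert)

335 mod 4 = 3, hence disc K = 4·335 = 1340 and O_K = ℤ[√335].
Since gcd(43, 1340) = 1 the prime 43 does not ramify.
(335/43) = 34^21 mod 43 = 42, giving Legendre symbol -1.
(335/43) = -1, so 43 is inert.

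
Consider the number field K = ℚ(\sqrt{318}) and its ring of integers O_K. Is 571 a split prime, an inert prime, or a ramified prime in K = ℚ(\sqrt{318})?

d = 318 ≡ 2 (mod 4), so O_K = ℤ[√318] and disc(K) = 4d = 1272.
571 ∤ 1272, so 571 is unramified.
Legendre symbol by Euler's criterion: (318/571) ≡ 318^285 ≡ 570 (mod 571), i.e. (318/571) = -1.
d is a non-residue mod p, hence 571 remains inert in O_K.

inert — (571) stays prime in O_K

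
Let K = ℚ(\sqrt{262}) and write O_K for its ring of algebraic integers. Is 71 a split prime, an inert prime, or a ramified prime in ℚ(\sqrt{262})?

split — (71) = 𝔭₁𝔭₂ with 𝔭₁ ≠ 𝔭₂

262 mod 4 = 2, hence disc K = 4·262 = 1048 and O_K = ℤ[√262].
Since gcd(71, 1048) = 1 the prime 71 does not ramify.
Legendre symbol by Euler's criterion: (262/71) ≡ 262^35 ≡ 1 (mod 71), i.e. (262/71) = 1.
d is a quadratic residue mod p, hence 71 splits in O_K.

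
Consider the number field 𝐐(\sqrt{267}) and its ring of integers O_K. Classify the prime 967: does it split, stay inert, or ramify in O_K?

Since 267 ≢ 1 mod 4, the ring of integers is ℤ[√267] with discriminant 4·267 = 1068.
disc(K) = 1068 is not divisible by 967; 967 is unramified.
Compute (267/967) via Euler: 267^((967-1)/2) mod 967 = 1, so (267/967) = 1.
(267/967) = 1, so 967 splits.

splits completely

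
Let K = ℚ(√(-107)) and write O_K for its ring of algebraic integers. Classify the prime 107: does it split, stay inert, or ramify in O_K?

ramifies in O_K

d = -107 ≡ 1 (mod 4), so O_K = ℤ[(1+√-107)/2] and disc(K) = d = -107.
Ramification test: 107 | -107. The prime 107 ramifies in K.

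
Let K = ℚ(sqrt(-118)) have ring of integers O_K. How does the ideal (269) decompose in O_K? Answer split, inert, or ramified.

-118 mod 4 = 2, hence disc K = 4·(-118) = -472 and O_K = ℤ[√-118].
disc(K) = -472 is not divisible by 269; 269 is unramified.
(-118/269) = 151^134 mod 269 = 1, giving Legendre symbol 1.
Legendre symbol 1 ⇒ 269 is split.

splits completely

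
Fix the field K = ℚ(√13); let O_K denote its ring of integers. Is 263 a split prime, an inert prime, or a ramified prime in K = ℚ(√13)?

13 mod 4 = 1, hence disc K = 13 and O_K = ℤ[(1+√13)/2].
263 ∤ 13, so 263 is unramified.
Legendre symbol by Euler's criterion: (13/263) ≡ 13^131 ≡ 1 (mod 263), i.e. (13/263) = 1.
(13/263) = 1, so 263 splits.

p splits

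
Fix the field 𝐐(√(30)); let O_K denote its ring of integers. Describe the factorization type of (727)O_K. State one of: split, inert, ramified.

d = 30 ≡ 2 (mod 4), so O_K = ℤ[√30] and disc(K) = 4d = 120.
Since gcd(727, 120) = 1 the prime 727 does not ramify.
Euler's criterion: 30^363 mod 727 = 1. Thus (30|727) = 1.
d is a quadratic residue mod p, hence 727 splits in O_K.

split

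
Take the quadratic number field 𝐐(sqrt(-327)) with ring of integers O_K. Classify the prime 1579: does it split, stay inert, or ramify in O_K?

-327 mod 4 = 1, hence disc K = -327 and O_K = ℤ[(1+√-327)/2].
disc(K) = -327 is not divisible by 1579; 1579 is unramified.
Legendre symbol by Euler's criterion: (-327/1579) ≡ (-327)^789 ≡ 1578 (mod 1579), i.e. (-327/1579) = -1.
d is a non-residue mod p, hence 1579 remains inert in O_K.

inert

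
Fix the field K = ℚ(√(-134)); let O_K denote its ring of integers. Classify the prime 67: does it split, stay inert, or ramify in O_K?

-134 mod 4 = 2, hence disc K = 4·(-134) = -536 and O_K = ℤ[√-134].
Ramification test: 67 | -536. The prime 67 ramifies in K.

ramified — (67) = 𝔭²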